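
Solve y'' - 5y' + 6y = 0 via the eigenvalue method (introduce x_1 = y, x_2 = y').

y(t) = c_1e^(2t) + c_2e^(3t)

Let x_1 = y, x_2 = y'. Then x_1' = x_2 and x_2' = -6x_1 + 5x_2.
A = [[0,1],[-6,5]]; det(A-λI) = λ^2 - 5λ + 6.
Eigenvalues λ = 2, 3 with eigenvectors (1,2), (1,3).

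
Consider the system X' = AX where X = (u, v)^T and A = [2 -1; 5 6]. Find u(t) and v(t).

Coefficient matrix A = [[2, -1], [5, 6]].
Characteristic polynomial det(A - λI) = λ^2 - 8λ + 17 = 0.
Eigenvalues λ = 4 ± i (complex conjugate pair).
For λ=4+i: an eigenvector is (-1,2) - i(0,-1) = (-1, 2 + i).
A real fundamental pair from Re and Im of e^((4+i)t)v: X_1 = e^(4t)(cos(t)·(-1,2) + sin(t)·(0,-1)), X_2 = e^(4t)(sin(t)·(-1,2) - cos(t)·(0,-1)).
General solution: C_1X_1 + C_2X_2.

u(t) = -C_1e^(4t)cos(t) - C_2e^(4t)sin(t), v(t) = -C_1e^(4t)sin(t) + 2C_1e^(4t)cos(t) + 2C_2e^(4t)sin(t) + C_2e^(4t)cos(t)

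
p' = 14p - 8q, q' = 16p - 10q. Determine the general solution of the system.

p(t) = -K_1e^(6t) + K_2e^(-2t), q(t) = -K_1e^(6t) + 2K_2e^(-2t)

Coefficient matrix A = [[14, -8], [16, -10]].
Characteristic polynomial det(A - λI) = λ^2 - 4λ - 12 = 0.
Eigenvalues λ = 6, -2.
For λ=6: (A-λI) row 1 is [8, -8], so an eigenvector is (-1, -1).
For λ=-2: (A-λI) row 1 is [16, -8], so an eigenvector is (1, 2).
General solution: K_1e^(6t)(-1,-1) + K_2e^(-2t)(1,2).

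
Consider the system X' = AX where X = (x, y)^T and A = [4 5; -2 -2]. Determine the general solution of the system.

x(t) = 2K_1e^(t)sin(t) - K_1e^(t)cos(t) - K_2e^(t)sin(t) - 2K_2e^(t)cos(t), y(t) = -K_1e^(t)sin(t) + K_1e^(t)cos(t) + K_2e^(t)sin(t) + K_2e^(t)cos(t)

Coefficient matrix A = [[4, 5], [-2, -2]].
Characteristic polynomial det(A - λI) = λ^2 - 2λ + 2 = 0.
Eigenvalues λ = 1 ± i (complex conjugate pair).
For λ=1+i: an eigenvector is (-1,1) - i(2,-1) = (-1 - 2i, 1 + i).
A real fundamental pair from Re and Im of e^((1+i)t)v: X_1 = e^(t)(cos(t)·(-1,1) + sin(t)·(2,-1)), X_2 = e^(t)(sin(t)·(-1,1) - cos(t)·(2,-1)).
General solution: K_1X_1 + K_2X_2.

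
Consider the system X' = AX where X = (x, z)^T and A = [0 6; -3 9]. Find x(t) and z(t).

Coefficient matrix A = [[0, 6], [-3, 9]].
Characteristic polynomial det(A - λI) = λ^2 - 9λ + 18 = 0.
Eigenvalues λ = 3, 6.
For λ=3: (A-λI) row 1 is [-3, 6], so an eigenvector is (-2, -1).
For λ=6: (A-λI) row 1 is [-6, 6], so an eigenvector is (-1, -1).
General solution: c_1e^(3t)(-2,-1) + c_2e^(6t)(-1,-1).

x(t) = -2c_1e^(3t) - c_2e^(6t), z(t) = -c_1e^(3t) - c_2e^(6t)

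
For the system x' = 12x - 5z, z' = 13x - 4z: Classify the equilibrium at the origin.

unstable spiral

A = [[12,-5],[13,-4]]; det(A-λI) = λ^2 - 8λ + 17.
λ = 4 ± i: positive real part.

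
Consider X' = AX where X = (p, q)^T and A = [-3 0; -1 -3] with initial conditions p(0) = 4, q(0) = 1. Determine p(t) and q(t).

p(t) = 4e^(-3t), q(t) = -4te^(-3t) + e^(-3t)

Coefficient matrix A = [[-3, 0], [-1, -3]].
Characteristic polynomial det(A - λI) = λ^2 + 6λ + 9 = 0.
Single eigenvalue λ = -3 with algebraic multiplicity 2.
Eigenvector v = (0,-1); generalized eigenvector w with (A-λI)w=v is (1,-3).
General solution: e^(-3t)[c_1·v + c_2·(t·v + w)].
Applying p(0)=4, q(0)=1 gives c_1=-13, c_2=4.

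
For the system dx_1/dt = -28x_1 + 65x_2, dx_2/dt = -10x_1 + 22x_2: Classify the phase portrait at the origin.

A = [[-28,65],[-10,22]]; det(A-λI) = λ^2 + 6λ + 34.
λ = -3 ± 5i: negative real part.

stable spiral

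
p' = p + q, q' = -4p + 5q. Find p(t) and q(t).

p(t) = c_1e^(3t) + c_2te^(3t) - c_2e^(3t), q(t) = 2c_1e^(3t) + 2c_2te^(3t) - c_2e^(3t)

Coefficient matrix A = [[1, 1], [-4, 5]].
Characteristic polynomial det(A - λI) = λ^2 - 6λ + 9 = 0.
Single eigenvalue λ = 3 with algebraic multiplicity 2.
Eigenvector v = (1,2); generalized eigenvector w with (A-λI)w=v is (-1,-1).
General solution: e^(3t)[c_1·v + c_2·(t·v + w)].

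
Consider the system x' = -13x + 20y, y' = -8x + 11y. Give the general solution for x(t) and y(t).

Coefficient matrix A = [[-13, 20], [-8, 11]].
Characteristic polynomial det(A - λI) = λ^2 + 2λ + 17 = 0.
Eigenvalues λ = -1 ± 4i (complex conjugate pair).
For λ=-1+4i: an eigenvector is (-2,-1) - i(1,1) = (-2 - i, -1 - i).
A real fundamental pair from Re and Im of e^((-1+4i)t)v: X_1 = e^(-t)(cos(4t)·(-2,-1) + sin(4t)·(1,1)), X_2 = e^(-t)(sin(4t)·(-2,-1) - cos(4t)·(1,1)).
General solution: C_1X_1 + C_2X_2.

x(t) = C_1e^(-t)sin(4t) - 2C_1e^(-t)cos(4t) - 2C_2e^(-t)sin(4t) - C_2e^(-t)cos(4t), y(t) = C_1e^(-t)sin(4t) - C_1e^(-t)cos(4t) - C_2e^(-t)sin(4t) - C_2e^(-t)cos(4t)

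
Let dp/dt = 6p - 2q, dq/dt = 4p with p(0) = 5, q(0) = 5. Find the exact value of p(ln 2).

80

A = [[6,-2],[4,0]]; eigenvalues λ = 2, 4.
Eigenvectors: (1,2) for λ=2, (-1,-1) for λ=4.
From the initial condition, c_1 = 0, c_2 = -5.
p(ln 2) = (0)(2^2)(1) + (-5)(2^4)(-1) = 80.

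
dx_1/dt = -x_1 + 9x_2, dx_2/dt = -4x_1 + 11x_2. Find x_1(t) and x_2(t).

Coefficient matrix A = [[-1, 9], [-4, 11]].
Characteristic polynomial det(A - λI) = λ^2 - 10λ + 25 = 0.
Single eigenvalue λ = 5 with algebraic multiplicity 2.
Eigenvector v = (-3,-2); generalized eigenvector w with (A-λI)w=v is (2,1).
General solution: e^(5t)[c_1·v + c_2·(t·v + w)].

x_1(t) = -3c_1e^(5t) - 3c_2te^(5t) + 2c_2e^(5t), x_2(t) = -2c_1e^(5t) - 2c_2te^(5t) + c_2e^(5t)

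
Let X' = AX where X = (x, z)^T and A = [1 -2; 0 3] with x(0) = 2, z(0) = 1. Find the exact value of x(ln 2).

A = [[1,-2],[0,3]]; eigenvalues λ = 1, 3.
Eigenvectors: (-1,0) for λ=1, (-1,1) for λ=3.
From the initial condition, c_1 = -3, c_2 = 1.
x(ln 2) = (-3)(2^1)(-1) + (1)(2^3)(-1) = -2.

-2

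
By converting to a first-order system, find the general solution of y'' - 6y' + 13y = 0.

y(t) = K_1e^(3t)cos(2t) + K_2e^(3t)sin(2t)

Let x_1 = y, x_2 = y'. Then x_1' = x_2 and x_2' = -13x_1 + 6x_2.
A = [[0,1],[-13,6]]; det(A-λI) = λ^2 - 6λ + 13.
Eigenvalues λ = 3 ± 2i.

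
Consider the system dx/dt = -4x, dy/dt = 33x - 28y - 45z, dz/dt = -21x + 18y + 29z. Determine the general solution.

Coefficient matrix A = [[-4, 0, 0], [33, -28, -45], [-21, 18, 29]].
det(A - λI) = 0 gives eigenvalues λ = -4, -1, 2.
For λ=-4: eigenvector (1,-8,5).
For λ=-1: eigenvector (0,-5,3).
For λ=2: eigenvector (0,-3,2).
General solution: C_1e^(-4t)(1,-8,5) + C_2e^(-t)(0,-5,3) + C_3e^(2t)(0,-3,2).

x(t) = C_1e^(-4t), y(t) = -8C_1e^(-4t) - 5C_2e^(-t) - 3C_3e^(2t), z(t) = 5C_1e^(-4t) + 3C_2e^(-t) + 2C_3e^(2t)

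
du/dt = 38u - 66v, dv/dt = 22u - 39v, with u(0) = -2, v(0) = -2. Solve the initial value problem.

Coefficient matrix A = [[38, -66], [22, -39]].
Characteristic polynomial det(A - λI) = λ^2 + λ - 30 = 0.
Eigenvalues λ = 5, -6.
For λ=5: (A-λI) row 1 is [33, -66], so an eigenvector is (-2, -1).
For λ=-6: (A-λI) row 1 is [44, -66], so an eigenvector is (-3, -2).
General solution: c_1e^(5t)(-2,-1) + c_2e^(-6t)(-3,-2).
Applying u(0)=-2, v(0)=-2 gives c_1=-2, c_2=2.

u(t) = 4e^(5t) - 6e^(-6t), v(t) = 2e^(5t) - 4e^(-6t)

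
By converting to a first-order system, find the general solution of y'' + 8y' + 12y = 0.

y(t) = c_1e^(-2t) + c_2e^(-6t)

Let x_1 = y, x_2 = y'. Then x_1' = x_2 and x_2' = -12x_1 - 8x_2.
A = [[0,1],[-12,-8]]; det(A-λI) = λ^2 + 8λ + 12.
Eigenvalues λ = -2, -6 with eigenvectors (1,-2), (1,-6).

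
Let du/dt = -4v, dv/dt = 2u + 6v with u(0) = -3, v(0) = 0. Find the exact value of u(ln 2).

24

A = [[0,-4],[2,6]]; eigenvalues λ = 4, 2.
Eigenvectors: (-1,1) for λ=4, (2,-1) for λ=2.
From the initial condition, c_1 = -3, c_2 = -3.
u(ln 2) = (-3)(2^4)(-1) + (-3)(2^2)(2) = 24.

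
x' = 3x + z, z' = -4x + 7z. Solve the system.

Coefficient matrix A = [[3, 1], [-4, 7]].
Characteristic polynomial det(A - λI) = λ^2 - 10λ + 25 = 0.
Single eigenvalue λ = 5 with algebraic multiplicity 2.
Eigenvector v = (1,2); generalized eigenvector w with (A-λI)w=v is (1,3).
General solution: e^(5t)[K_1·v + K_2·(t·v + w)].

x(t) = K_1e^(5t) + K_2te^(5t) + K_2e^(5t), z(t) = 2K_1e^(5t) + 2K_2te^(5t) + 3K_2e^(5t)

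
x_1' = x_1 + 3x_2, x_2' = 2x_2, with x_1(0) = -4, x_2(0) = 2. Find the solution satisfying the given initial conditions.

x_1(t) = 6e^(2t) - 10e^(t), x_2(t) = 2e^(2t)

Coefficient matrix A = [[1, 3], [0, 2]].
Characteristic polynomial det(A - λI) = λ^2 - 3λ + 2 = 0.
Eigenvalues λ = 1, 2.
For λ=1: (A-λI) row 1 is [0, 3], so an eigenvector is (-1, 0).
For λ=2: (A-λI) row 1 is [-1, 3], so an eigenvector is (-3, -1).
General solution: c_1e^(t)(-1,0) + c_2e^(2t)(-3,-1).
Applying x_1(0)=-4, x_2(0)=2 gives c_1=10, c_2=-2.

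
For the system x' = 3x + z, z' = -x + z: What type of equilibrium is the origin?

unstable improper node

A = [[3,1],[-1,1]]; det(A-λI) = λ^2 - 4λ + 4.
repeated λ = 2 with a single eigenvector.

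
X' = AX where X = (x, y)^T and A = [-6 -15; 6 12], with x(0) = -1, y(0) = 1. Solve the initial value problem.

x(t) = -2e^(3t)sin(3t) - e^(3t)cos(3t), y(t) = e^(3t)sin(3t) + e^(3t)cos(3t)

Coefficient matrix A = [[-6, -15], [6, 12]].
Characteristic polynomial det(A - λI) = λ^2 - 6λ + 18 = 0.
Eigenvalues λ = 3 ± 3i (complex conjugate pair).
For λ=3+3i: an eigenvector is (2,-1) - i(-1,1) = (2 + i, -1 - i).
A real fundamental pair from Re and Im of e^((3+3i)t)v: X_1 = e^(3t)(cos(3t)·(2,-1) + sin(3t)·(-1,1)), X_2 = e^(3t)(sin(3t)·(2,-1) - cos(3t)·(-1,1)).
General solution: C_1X_1 + C_2X_2.
Applying x(0)=-1, y(0)=1 gives C_1=0, C_2=-1.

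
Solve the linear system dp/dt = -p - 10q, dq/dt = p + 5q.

Coefficient matrix A = [[-1, -10], [1, 5]].
Characteristic polynomial det(A - λI) = λ^2 - 4λ + 5 = 0.
Eigenvalues λ = 2 ± i (complex conjugate pair).
For λ=2+i: an eigenvector is (-3,1) - i(-1,0) = (-3 + i, 1).
A real fundamental pair from Re and Im of e^((2+i)t)v: X_1 = e^(2t)(cos(t)·(-3,1) + sin(t)·(-1,0)), X_2 = e^(2t)(sin(t)·(-3,1) - cos(t)·(-1,0)).
General solution: c_1X_1 + c_2X_2.

p(t) = -c_1e^(2t)sin(t) - 3c_1e^(2t)cos(t) - 3c_2e^(2t)sin(t) + c_2e^(2t)cos(t), q(t) = c_1e^(2t)cos(t) + c_2e^(2t)sin(t)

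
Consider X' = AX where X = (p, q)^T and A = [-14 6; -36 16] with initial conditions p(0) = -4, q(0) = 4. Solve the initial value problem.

Coefficient matrix A = [[-14, 6], [-36, 16]].
Characteristic polynomial det(A - λI) = λ^2 - 2λ - 8 = 0.
Eigenvalues λ = -2, 4.
For λ=-2: (A-λI) row 1 is [-12, 6], so an eigenvector is (1, 2).
For λ=4: (A-λI) row 1 is [-18, 6], so an eigenvector is (-1, -3).
General solution: c_1e^(-2t)(1,2) + c_2e^(4t)(-1,-3).
Applying p(0)=-4, q(0)=4 gives c_1=-16, c_2=-12.

p(t) = 12e^(4t) - 16e^(-2t), q(t) = 36e^(4t) - 32e^(-2t)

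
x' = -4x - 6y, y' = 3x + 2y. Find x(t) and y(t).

x(t) = K_1e^(-t)sin(3t) + K_1e^(-t)cos(3t) + K_2e^(-t)sin(3t) - K_2e^(-t)cos(3t), y(t) = -K_1e^(-t)cos(3t) - K_2e^(-t)sin(3t)

Coefficient matrix A = [[-4, -6], [3, 2]].
Characteristic polynomial det(A - λI) = λ^2 + 2λ + 10 = 0.
Eigenvalues λ = -1 ± 3i (complex conjugate pair).
For λ=-1+3i: an eigenvector is (1,-1) - i(1,0) = (1 - i, -1).
A real fundamental pair from Re and Im of e^((-1+3i)t)v: X_1 = e^(-t)(cos(3t)·(1,-1) + sin(3t)·(1,0)), X_2 = e^(-t)(sin(3t)·(1,-1) - cos(3t)·(1,0)).
General solution: K_1X_1 + K_2X_2.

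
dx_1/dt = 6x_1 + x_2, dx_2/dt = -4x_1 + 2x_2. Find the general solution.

Coefficient matrix A = [[6, 1], [-4, 2]].
Characteristic polynomial det(A - λI) = λ^2 - 8λ + 16 = 0.
Single eigenvalue λ = 4 with algebraic multiplicity 2.
Eigenvector v = (-1,2); generalized eigenvector w with (A-λI)w=v is (0,-1).
General solution: e^(4t)[K_1·v + K_2·(t·v + w)].

x_1(t) = -K_1e^(4t) - K_2te^(4t), x_2(t) = 2K_1e^(4t) + 2K_2te^(4t) - K_2e^(4t)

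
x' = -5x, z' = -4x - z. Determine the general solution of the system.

x(t) = -C_1e^(-5t), z(t) = -C_1e^(-5t) + C_2e^(-t)

Coefficient matrix A = [[-5, 0], [-4, -1]].
Characteristic polynomial det(A - λI) = λ^2 + 6λ + 5 = 0.
Eigenvalues λ = -5, -1.
For λ=-5: (A-λI) row 2 is [-4, 4], so an eigenvector is (-1, -1).
For λ=-1: (A-λI) row 1 is [-4, 0], so an eigenvector is (0, 1).
General solution: C_1e^(-5t)(-1,-1) + C_2e^(-t)(0,1).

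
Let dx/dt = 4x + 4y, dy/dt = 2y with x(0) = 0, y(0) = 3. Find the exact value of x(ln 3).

432

A = [[4,4],[0,2]]; eigenvalues λ = 4, 2.
Eigenvectors: (-1,0) for λ=4, (2,-1) for λ=2.
From the initial condition, c_1 = -6, c_2 = -3.
x(ln 3) = (-6)(3^4)(-1) + (-3)(3^2)(2) = 432.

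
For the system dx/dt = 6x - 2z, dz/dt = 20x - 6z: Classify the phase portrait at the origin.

A = [[6,-2],[20,-6]]; det(A-λI) = λ^2 + 4.
λ = 0 ± 2i: zero real part.

center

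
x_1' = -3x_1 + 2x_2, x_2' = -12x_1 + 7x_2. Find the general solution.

Coefficient matrix A = [[-3, 2], [-12, 7]].
Characteristic polynomial det(A - λI) = λ^2 - 4λ + 3 = 0.
Eigenvalues λ = 3, 1.
For λ=3: (A-λI) row 1 is [-6, 2], so an eigenvector is (-1, -3).
For λ=1: (A-λI) row 1 is [-4, 2], so an eigenvector is (-1, -2).
General solution: K_1e^(3t)(-1,-3) + K_2e^(t)(-1,-2).

x_1(t) = -K_1e^(3t) - K_2e^(t), x_2(t) = -3K_1e^(3t) - 2K_2e^(t)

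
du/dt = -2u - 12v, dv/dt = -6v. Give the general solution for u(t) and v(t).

Coefficient matrix A = [[-2, -12], [0, -6]].
Characteristic polynomial det(A - λI) = λ^2 + 8λ + 12 = 0.
Eigenvalues λ = -2, -6.
For λ=-2: (A-λI) row 1 is [0, -12], so an eigenvector is (1, 0).
For λ=-6: (A-λI) row 1 is [4, -12], so an eigenvector is (-3, -1).
General solution: c_1e^(-2t)(1,0) + c_2e^(-6t)(-3,-1).

u(t) = c_1e^(-2t) - 3c_2e^(-6t), v(t) = -c_2e^(-6t)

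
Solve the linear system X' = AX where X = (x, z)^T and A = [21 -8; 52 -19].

Coefficient matrix A = [[21, -8], [52, -19]].
Characteristic polynomial det(A - λI) = λ^2 - 2λ + 17 = 0.
Eigenvalues λ = 1 ± 4i (complex conjugate pair).
For λ=1+4i: an eigenvector is (1,2) - i(1,3) = (1 - i, 2 - 3i).
A real fundamental pair from Re and Im of e^((1+4i)t)v: X_1 = e^(t)(cos(4t)·(1,2) + sin(4t)·(1,3)), X_2 = e^(t)(sin(4t)·(1,2) - cos(4t)·(1,3)).
General solution: c_1X_1 + c_2X_2.

x(t) = c_1e^(t)sin(4t) + c_1e^(t)cos(4t) + c_2e^(t)sin(4t) - c_2e^(t)cos(4t), z(t) = 3c_1e^(t)sin(4t) + 2c_1e^(t)cos(4t) + 2c_2e^(t)sin(4t) - 3c_2e^(t)cos(4t)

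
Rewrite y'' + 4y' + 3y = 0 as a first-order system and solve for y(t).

Let x_1 = y, x_2 = y'. Then x_1' = x_2 and x_2' = -3x_1 - 4x_2.
A = [[0,1],[-3,-4]]; det(A-λI) = λ^2 + 4λ + 3.
Eigenvalues λ = -3, -1 with eigenvectors (1,-3), (1,-1).

y(t) = K_1e^(-3t) + K_2e^(-t)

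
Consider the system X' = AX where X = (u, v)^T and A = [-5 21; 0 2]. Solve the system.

Coefficient matrix A = [[-5, 21], [0, 2]].
Characteristic polynomial det(A - λI) = λ^2 + 3λ - 10 = 0.
Eigenvalues λ = -5, 2.
For λ=-5: (A-λI) row 1 is [0, 21], so an eigenvector is (1, 0).
For λ=2: (A-λI) row 1 is [-7, 21], so an eigenvector is (3, 1).
General solution: C_1e^(-5t)(1,0) + C_2e^(2t)(3,1).

u(t) = C_1e^(-5t) + 3C_2e^(2t), v(t) = C_2e^(2t)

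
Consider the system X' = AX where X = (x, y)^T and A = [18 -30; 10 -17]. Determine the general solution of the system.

Coefficient matrix A = [[18, -30], [10, -17]].
Characteristic polynomial det(A - λI) = λ^2 - λ - 6 = 0.
Eigenvalues λ = 3, -2.
For λ=3: (A-λI) row 1 is [15, -30], so an eigenvector is (-2, -1).
For λ=-2: (A-λI) row 1 is [20, -30], so an eigenvector is (3, 2).
General solution: K_1e^(3t)(-2,-1) + K_2e^(-2t)(3,2).

x(t) = -2K_1e^(3t) + 3K_2e^(-2t), y(t) = -K_1e^(3t) + 2K_2e^(-2t)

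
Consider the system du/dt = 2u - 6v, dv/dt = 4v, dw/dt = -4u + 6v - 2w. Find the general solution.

u(t) = C_1e^(2t) - 3C_2e^(4t), v(t) = C_2e^(4t), w(t) = -C_1e^(2t) + 3C_2e^(4t) + C_3e^(-2t)

Coefficient matrix A = [[2, -6, 0], [0, 4, 0], [-4, 6, -2]].
det(A - λI) = 0 gives eigenvalues λ = 2, 4, -2.
For λ=2: eigenvector (1,0,-1).
For λ=4: eigenvector (-3,1,3).
For λ=-2: eigenvector (0,0,1).
General solution: C_1e^(2t)(1,0,-1) + C_2e^(4t)(-3,1,3) + C_3e^(-2t)(0,0,1).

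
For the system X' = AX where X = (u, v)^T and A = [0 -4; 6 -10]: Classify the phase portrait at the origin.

A = [[0,-4],[6,-10]]; det(A-λI) = λ^2 + 10λ + 24.
λ = -4, -6: both negative.

stable node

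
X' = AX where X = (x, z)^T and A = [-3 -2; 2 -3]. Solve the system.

x(t) = -C_1e^(-3t)sin(2t) + C_2e^(-3t)cos(2t), z(t) = C_1e^(-3t)cos(2t) + C_2e^(-3t)sin(2t)

Coefficient matrix A = [[-3, -2], [2, -3]].
Characteristic polynomial det(A - λI) = λ^2 + 6λ + 13 = 0.
Eigenvalues λ = -3 ± 2i (complex conjugate pair).
For λ=-3+2i: an eigenvector is (0,1) - i(-1,0) = (0 + i, 1).
A real fundamental pair from Re and Im of e^((-3+2i)t)v: X_1 = e^(-3t)(cos(2t)·(0,1) + sin(2t)·(-1,0)), X_2 = e^(-3t)(sin(2t)·(0,1) - cos(2t)·(-1,0)).
General solution: C_1X_1 + C_2X_2.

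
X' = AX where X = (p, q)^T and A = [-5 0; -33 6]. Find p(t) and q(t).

p(t) = K_1e^(-5t), q(t) = 3K_1e^(-5t) - K_2e^(6t)

Coefficient matrix A = [[-5, 0], [-33, 6]].
Characteristic polynomial det(A - λI) = λ^2 - λ - 30 = 0.
Eigenvalues λ = -5, 6.
For λ=-5: (A-λI) row 2 is [-33, 11], so an eigenvector is (1, 3).
For λ=6: (A-λI) row 1 is [-11, 0], so an eigenvector is (0, -1).
General solution: K_1e^(-5t)(1,3) + K_2e^(6t)(0,-1).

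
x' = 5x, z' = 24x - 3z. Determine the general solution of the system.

Coefficient matrix A = [[5, 0], [24, -3]].
Characteristic polynomial det(A - λI) = λ^2 - 2λ - 15 = 0.
Eigenvalues λ = -3, 5.
For λ=-3: (A-λI) row 1 is [8, 0], so an eigenvector is (0, 1).
For λ=5: (A-λI) row 2 is [24, -8], so an eigenvector is (-1, -3).
General solution: c_1e^(-3t)(0,1) + c_2e^(5t)(-1,-3).

x(t) = -c_2e^(5t), z(t) = c_1e^(-3t) - 3c_2e^(5t)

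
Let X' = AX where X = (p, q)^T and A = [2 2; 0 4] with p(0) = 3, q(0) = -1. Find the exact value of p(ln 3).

-45

A = [[2,2],[0,4]]; eigenvalues λ = 2, 4.
Eigenvectors: (1,0) for λ=2, (-1,-1) for λ=4.
From the initial condition, c_1 = 4, c_2 = 1.
p(ln 3) = (4)(3^2)(1) + (1)(3^4)(-1) = -45.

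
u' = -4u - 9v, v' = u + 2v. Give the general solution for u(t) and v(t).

Coefficient matrix A = [[-4, -9], [1, 2]].
Characteristic polynomial det(A - λI) = λ^2 + 2λ + 1 = 0.
Single eigenvalue λ = -1 with algebraic multiplicity 2.
Eigenvector v = (3,-1); generalized eigenvector w with (A-λI)w=v is (-1,0).
General solution: e^(-t)[C_1·v + C_2·(t·v + w)].

u(t) = 3C_1e^(-t) + 3C_2te^(-t) - C_2e^(-t), v(t) = -C_1e^(-t) - C_2te^(-t)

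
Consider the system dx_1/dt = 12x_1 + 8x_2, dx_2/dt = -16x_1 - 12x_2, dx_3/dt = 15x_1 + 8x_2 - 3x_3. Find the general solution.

x_1(t) = K_1e^(-4t) + K_2e^(4t), x_2(t) = -2K_1e^(-4t) - K_2e^(4t), x_3(t) = K_1e^(-4t) + K_2e^(4t) + K_3e^(-3t)

Coefficient matrix A = [[12, 8, 0], [-16, -12, 0], [15, 8, -3]].
det(A - λI) = 0 gives eigenvalues λ = -4, 4, -3.
For λ=-4: eigenvector (1,-2,1).
For λ=4: eigenvector (1,-1,1).
For λ=-3: eigenvector (0,0,1).
General solution: K_1e^(-4t)(1,-2,1) + K_2e^(4t)(1,-1,1) + K_3e^(-3t)(0,0,1).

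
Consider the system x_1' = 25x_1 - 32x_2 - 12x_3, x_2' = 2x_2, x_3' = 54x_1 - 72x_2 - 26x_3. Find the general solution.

Coefficient matrix A = [[25, -32, -12], [0, 2, 0], [54, -72, -26]].
det(A - λI) = 0 gives eigenvalues λ = 1, 2, -2.
For λ=1: eigenvector (1,0,2).
For λ=2: eigenvector (-8,1,-18).
For λ=-2: eigenvector (4,0,9).
General solution: c_1e^(t)(1,0,2) + c_2e^(2t)(-8,1,-18) + c_3e^(-2t)(4,0,9).

x_1(t) = c_1e^(t) - 8c_2e^(2t) + 4c_3e^(-2t), x_2(t) = c_2e^(2t), x_3(t) = 2c_1e^(t) - 18c_2e^(2t) + 9c_3e^(-2t)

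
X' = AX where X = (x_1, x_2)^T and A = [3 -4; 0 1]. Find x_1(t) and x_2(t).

Coefficient matrix A = [[3, -4], [0, 1]].
Characteristic polynomial det(A - λI) = λ^2 - 4λ + 3 = 0.
Eigenvalues λ = 1, 3.
For λ=1: (A-λI) row 1 is [2, -4], so an eigenvector is (-2, -1).
For λ=3: (A-λI) row 1 is [0, -4], so an eigenvector is (1, 0).
General solution: c_1e^(t)(-2,-1) + c_2e^(3t)(1,0).

x_1(t) = -2c_1e^(t) + c_2e^(3t), x_2(t) = -c_1e^(t)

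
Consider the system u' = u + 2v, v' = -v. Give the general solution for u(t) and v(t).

u(t) = c_1e^(t) + c_2e^(-t), v(t) = -c_2e^(-t)

Coefficient matrix A = [[1, 2], [0, -1]].
Characteristic polynomial det(A - λI) = λ^2 - 1 = 0.
Eigenvalues λ = 1, -1.
For λ=1: (A-λI) row 1 is [0, 2], so an eigenvector is (1, 0).
For λ=-1: (A-λI) row 1 is [2, 2], so an eigenvector is (1, -1).
General solution: c_1e^(t)(1,0) + c_2e^(-t)(1,-1).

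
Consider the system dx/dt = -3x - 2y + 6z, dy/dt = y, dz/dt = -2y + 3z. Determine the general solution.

Coefficient matrix A = [[-3, -2, 6], [0, 1, 0], [0, -2, 3]].
det(A - λI) = 0 gives eigenvalues λ = 1, -3, 3.
For λ=1: eigenvector (1,1,1).
For λ=-3: eigenvector (1,0,0).
For λ=3: eigenvector (1,0,1).
General solution: K_1e^(t)(1,1,1) + K_2e^(-3t)(1,0,0) + K_3e^(3t)(1,0,1).

x(t) = K_1e^(t) + K_2e^(-3t) + K_3e^(3t), y(t) = K_1e^(t), z(t) = K_1e^(t) + K_3e^(3t)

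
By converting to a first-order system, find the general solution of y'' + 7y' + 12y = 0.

Let x_1 = y, x_2 = y'. Then x_1' = x_2 and x_2' = -12x_1 - 7x_2.
A = [[0,1],[-12,-7]]; det(A-λI) = λ^2 + 7λ + 12.
Eigenvalues λ = -3, -4 with eigenvectors (1,-3), (1,-4).

y(t) = c_1e^(-3t) + c_2e^(-4t)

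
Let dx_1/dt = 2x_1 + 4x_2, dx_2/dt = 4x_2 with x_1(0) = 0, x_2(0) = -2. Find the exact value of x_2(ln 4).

-512

A = [[2,4],[0,4]]; eigenvalues λ = 4, 2.
Eigenvectors: (-2,-1) for λ=4, (1,0) for λ=2.
From the initial condition, c_1 = 2, c_2 = 4.
x_2(ln 4) = (2)(4^4)(-1) + (4)(4^2)(0) = -512.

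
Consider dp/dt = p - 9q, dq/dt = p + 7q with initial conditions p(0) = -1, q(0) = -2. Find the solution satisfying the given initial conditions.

Coefficient matrix A = [[1, -9], [1, 7]].
Characteristic polynomial det(A - λI) = λ^2 - 8λ + 16 = 0.
Single eigenvalue λ = 4 with algebraic multiplicity 2.
Eigenvector v = (3,-1); generalized eigenvector w with (A-λI)w=v is (2,-1).
General solution: e^(4t)[K_1·v + K_2·(t·v + w)].
Applying p(0)=-1, q(0)=-2 gives K_1=-5, K_2=7.

p(t) = 21te^(4t) - e^(4t), q(t) = -7te^(4t) - 2e^(4t)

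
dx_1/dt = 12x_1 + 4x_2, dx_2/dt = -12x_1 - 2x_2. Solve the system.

Coefficient matrix A = [[12, 4], [-12, -2]].
Characteristic polynomial det(A - λI) = λ^2 - 10λ + 24 = 0.
Eigenvalues λ = 6, 4.
For λ=6: (A-λI) row 1 is [6, 4], so an eigenvector is (-2, 3).
For λ=4: (A-λI) row 1 is [8, 4], so an eigenvector is (-1, 2).
General solution: c_1e^(6t)(-2,3) + c_2e^(4t)(-1,2).

x_1(t) = -2c_1e^(6t) - c_2e^(4t), x_2(t) = 3c_1e^(6t) + 2c_2e^(4t)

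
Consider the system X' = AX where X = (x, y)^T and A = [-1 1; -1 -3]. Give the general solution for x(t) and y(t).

Coefficient matrix A = [[-1, 1], [-1, -3]].
Characteristic polynomial det(A - λI) = λ^2 + 4λ + 4 = 0.
Single eigenvalue λ = -2 with algebraic multiplicity 2.
Eigenvector v = (1,-1); generalized eigenvector w with (A-λI)w=v is (3,-2).
General solution: e^(-2t)[c_1·v + c_2·(t·v + w)].

x(t) = c_1e^(-2t) + c_2te^(-2t) + 3c_2e^(-2t), y(t) = -c_1e^(-2t) - c_2te^(-2t) - 2c_2e^(-2t)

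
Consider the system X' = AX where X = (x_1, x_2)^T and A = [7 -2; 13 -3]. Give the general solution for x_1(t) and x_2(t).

Coefficient matrix A = [[7, -2], [13, -3]].
Characteristic polynomial det(A - λI) = λ^2 - 4λ + 5 = 0.
Eigenvalues λ = 2 ± i (complex conjugate pair).
For λ=2+i: an eigenvector is (-1,-3) - i(1,2) = (-1 - i, -3 - 2i).
A real fundamental pair from Re and Im of e^((2+i)t)v: X_1 = e^(2t)(cos(t)·(-1,-3) + sin(t)·(1,2)), X_2 = e^(2t)(sin(t)·(-1,-3) - cos(t)·(1,2)).
General solution: C_1X_1 + C_2X_2.

x_1(t) = C_1e^(2t)sin(t) - C_1e^(2t)cos(t) - C_2e^(2t)sin(t) - C_2e^(2t)cos(t), x_2(t) = 2C_1e^(2t)sin(t) - 3C_1e^(2t)cos(t) - 3C_2e^(2t)sin(t) - 2C_2e^(2t)cos(t)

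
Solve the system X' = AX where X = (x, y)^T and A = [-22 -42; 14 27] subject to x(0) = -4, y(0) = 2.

x(t) = -4e^(-t), y(t) = 2e^(-t)

Coefficient matrix A = [[-22, -42], [14, 27]].
Characteristic polynomial det(A - λI) = λ^2 - 5λ - 6 = 0.
Eigenvalues λ = -1, 6.
For λ=-1: (A-λI) row 1 is [-21, -42], so an eigenvector is (-2, 1).
For λ=6: (A-λI) row 1 is [-28, -42], so an eigenvector is (-3, 2).
General solution: c_1e^(-t)(-2,1) + c_2e^(6t)(-3,2).
Applying x(0)=-4, y(0)=2 gives c_1=2, c_2=0.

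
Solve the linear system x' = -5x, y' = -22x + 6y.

x(t) = -K_2e^(-5t), y(t) = -K_1e^(6t) - 2K_2e^(-5t)

Coefficient matrix A = [[-5, 0], [-22, 6]].
Characteristic polynomial det(A - λI) = λ^2 - λ - 30 = 0.
Eigenvalues λ = 6, -5.
For λ=6: (A-λI) row 1 is [-11, 0], so an eigenvector is (0, -1).
For λ=-5: (A-λI) row 2 is [-22, 11], so an eigenvector is (-1, -2).
General solution: K_1e^(6t)(0,-1) + K_2e^(-5t)(-1,-2).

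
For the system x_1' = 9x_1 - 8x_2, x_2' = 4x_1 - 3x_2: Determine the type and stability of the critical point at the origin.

unstable node

A = [[9,-8],[4,-3]]; det(A-λI) = λ^2 - 6λ + 5.
λ = 5, 1: both positive.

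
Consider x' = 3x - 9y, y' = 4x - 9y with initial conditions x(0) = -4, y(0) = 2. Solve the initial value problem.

x(t) = -42te^(-3t) - 4e^(-3t), y(t) = -28te^(-3t) + 2e^(-3t)

Coefficient matrix A = [[3, -9], [4, -9]].
Characteristic polynomial det(A - λI) = λ^2 + 6λ + 9 = 0.
Single eigenvalue λ = -3 with algebraic multiplicity 2.
Eigenvector v = (-3,-2); generalized eigenvector w with (A-λI)w=v is (-2,-1).
General solution: e^(-3t)[C_1·v + C_2·(t·v + w)].
Applying x(0)=-4, y(0)=2 gives C_1=-8, C_2=14.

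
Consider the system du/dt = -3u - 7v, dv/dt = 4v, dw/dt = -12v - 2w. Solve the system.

u(t) = c_1e^(-3t) - c_2e^(4t), v(t) = c_2e^(4t), w(t) = -2c_2e^(4t) + c_3e^(-2t)

Coefficient matrix A = [[-3, -7, 0], [0, 4, 0], [0, -12, -2]].
det(A - λI) = 0 gives eigenvalues λ = -3, 4, -2.
For λ=-3: eigenvector (1,0,0).
For λ=4: eigenvector (-1,1,-2).
For λ=-2: eigenvector (0,0,1).
General solution: c_1e^(-3t)(1,0,0) + c_2e^(4t)(-1,1,-2) + c_3e^(-2t)(0,0,1).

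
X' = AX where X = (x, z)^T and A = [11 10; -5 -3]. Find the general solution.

x(t) = K_1e^(4t)sin(t) + 3K_1e^(4t)cos(t) + 3K_2e^(4t)sin(t) - K_2e^(4t)cos(t), z(t) = -K_1e^(4t)sin(t) - 2K_1e^(4t)cos(t) - 2K_2e^(4t)sin(t) + K_2e^(4t)cos(t)

Coefficient matrix A = [[11, 10], [-5, -3]].
Characteristic polynomial det(A - λI) = λ^2 - 8λ + 17 = 0.
Eigenvalues λ = 4 ± i (complex conjugate pair).
For λ=4+i: an eigenvector is (3,-2) - i(1,-1) = (3 - i, -2 + i).
A real fundamental pair from Re and Im of e^((4+i)t)v: X_1 = e^(4t)(cos(t)·(3,-2) + sin(t)·(1,-1)), X_2 = e^(4t)(sin(t)·(3,-2) - cos(t)·(1,-1)).
General solution: K_1X_1 + K_2X_2.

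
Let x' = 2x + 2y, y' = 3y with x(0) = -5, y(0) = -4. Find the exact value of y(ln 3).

A = [[2,2],[0,3]]; eigenvalues λ = 2, 3.
Eigenvectors: (-1,0) for λ=2, (-2,-1) for λ=3.
From the initial condition, c_1 = -3, c_2 = 4.
y(ln 3) = (-3)(3^2)(0) + (4)(3^3)(-1) = -108.

-108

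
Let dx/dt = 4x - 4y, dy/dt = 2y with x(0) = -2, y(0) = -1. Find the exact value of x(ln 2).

-8

A = [[4,-4],[0,2]]; eigenvalues λ = 4, 2.
Eigenvectors: (1,0) for λ=4, (-2,-1) for λ=2.
From the initial condition, c_1 = 0, c_2 = 1.
x(ln 2) = (0)(2^4)(1) + (1)(2^2)(-2) = -8.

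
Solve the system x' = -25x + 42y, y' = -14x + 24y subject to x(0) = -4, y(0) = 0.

x(t) = 12e^(3t) - 16e^(-4t), y(t) = 8e^(3t) - 8e^(-4t)

Coefficient matrix A = [[-25, 42], [-14, 24]].
Characteristic polynomial det(A - λI) = λ^2 + λ - 12 = 0.
Eigenvalues λ = 3, -4.
For λ=3: (A-λI) row 1 is [-28, 42], so an eigenvector is (3, 2).
For λ=-4: (A-λI) row 1 is [-21, 42], so an eigenvector is (-2, -1).
General solution: C_1e^(3t)(3,2) + C_2e^(-4t)(-2,-1).
Applying x(0)=-4, y(0)=0 gives C_1=4, C_2=8.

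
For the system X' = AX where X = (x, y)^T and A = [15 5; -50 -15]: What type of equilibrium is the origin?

center

A = [[15,5],[-50,-15]]; det(A-λI) = λ^2 + 25.
λ = 0 ± 5i: zero real part.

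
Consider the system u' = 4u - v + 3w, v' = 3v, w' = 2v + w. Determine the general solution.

u(t) = C_1e^(4t) - C_2e^(t) + 2C_3e^(3t), v(t) = -C_3e^(3t), w(t) = C_2e^(t) - C_3e^(3t)

Coefficient matrix A = [[4, -1, 3], [0, 3, 0], [0, 2, 1]].
det(A - λI) = 0 gives eigenvalues λ = 4, 1, 3.
For λ=4: eigenvector (1,0,0).
For λ=1: eigenvector (-1,0,1).
For λ=3: eigenvector (2,-1,-1).
General solution: C_1e^(4t)(1,0,0) + C_2e^(t)(-1,0,1) + C_3e^(3t)(2,-1,-1).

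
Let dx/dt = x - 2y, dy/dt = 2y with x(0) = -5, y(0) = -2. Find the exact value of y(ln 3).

-18

A = [[1,-2],[0,2]]; eigenvalues λ = 1, 2.
Eigenvectors: (-1,0) for λ=1, (-2,1) for λ=2.
From the initial condition, c_1 = 9, c_2 = -2.
y(ln 3) = (9)(3^1)(0) + (-2)(3^2)(1) = -18.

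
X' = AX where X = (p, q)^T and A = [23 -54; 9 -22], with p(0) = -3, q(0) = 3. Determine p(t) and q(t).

Coefficient matrix A = [[23, -54], [9, -22]].
Characteristic polynomial det(A - λI) = λ^2 - λ - 20 = 0.
Eigenvalues λ = -4, 5.
For λ=-4: (A-λI) row 1 is [27, -54], so an eigenvector is (-2, -1).
For λ=5: (A-λI) row 1 is [18, -54], so an eigenvector is (3, 1).
General solution: C_1e^(-4t)(-2,-1) + C_2e^(5t)(3,1).
Applying p(0)=-3, q(0)=3 gives C_1=-12, C_2=-9.

p(t) = -27e^(5t) + 24e^(-4t), q(t) = -9e^(5t) + 12e^(-4t)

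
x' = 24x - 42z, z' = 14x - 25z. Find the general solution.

x(t) = 2K_1e^(3t) - 3K_2e^(-4t), z(t) = K_1e^(3t) - 2K_2e^(-4t)

Coefficient matrix A = [[24, -42], [14, -25]].
Characteristic polynomial det(A - λI) = λ^2 + λ - 12 = 0.
Eigenvalues λ = 3, -4.
For λ=3: (A-λI) row 1 is [21, -42], so an eigenvector is (2, 1).
For λ=-4: (A-λI) row 1 is [28, -42], so an eigenvector is (-3, -2).
General solution: K_1e^(3t)(2,1) + K_2e^(-4t)(-3,-2).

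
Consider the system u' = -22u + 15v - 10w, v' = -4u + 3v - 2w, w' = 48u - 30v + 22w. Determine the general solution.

Coefficient matrix A = [[-22, 15, -10], [-4, 3, -2], [48, -30, 22]].
det(A - λI) = 0 gives eigenvalues λ = 2, 3, -2.
For λ=2: eigenvector (5,2,-9).
For λ=3: eigenvector (3,1,-6).
For λ=-2: eigenvector (1,0,-2).
General solution: K_1e^(2t)(5,2,-9) + K_2e^(3t)(3,1,-6) + K_3e^(-2t)(1,0,-2).

u(t) = 5K_1e^(2t) + 3K_2e^(3t) + K_3e^(-2t), v(t) = 2K_1e^(2t) + K_2e^(3t), w(t) = -9K_1e^(2t) - 6K_2e^(3t) - 2K_3e^(-2t)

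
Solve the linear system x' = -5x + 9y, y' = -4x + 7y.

x(t) = -3C_1e^(t) - 3C_2te^(t) + 2C_2e^(t), y(t) = -2C_1e^(t) - 2C_2te^(t) + C_2e^(t)

Coefficient matrix A = [[-5, 9], [-4, 7]].
Characteristic polynomial det(A - λI) = λ^2 - 2λ + 1 = 0.
Single eigenvalue λ = 1 with algebraic multiplicity 2.
Eigenvector v = (-3,-2); generalized eigenvector w with (A-λI)w=v is (2,1).
General solution: e^(t)[C_1·v + C_2·(t·v + w)].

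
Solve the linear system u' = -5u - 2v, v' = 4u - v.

Coefficient matrix A = [[-5, -2], [4, -1]].
Characteristic polynomial det(A - λI) = λ^2 + 6λ + 13 = 0.
Eigenvalues λ = -3 ± 2i (complex conjugate pair).
For λ=-3+2i: an eigenvector is (0,1) - i(-1,1) = (0 + i, 1 - i).
A real fundamental pair from Re and Im of e^((-3+2i)t)v: X_1 = e^(-3t)(cos(2t)·(0,1) + sin(2t)·(-1,1)), X_2 = e^(-3t)(sin(2t)·(0,1) - cos(2t)·(-1,1)).
General solution: C_1X_1 + C_2X_2.

u(t) = -C_1e^(-3t)sin(2t) + C_2e^(-3t)cos(2t), v(t) = C_1e^(-3t)sin(2t) + C_1e^(-3t)cos(2t) + C_2e^(-3t)sin(2t) - C_2e^(-3t)cos(2t)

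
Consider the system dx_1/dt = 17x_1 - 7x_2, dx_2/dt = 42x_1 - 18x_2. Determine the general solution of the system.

Coefficient matrix A = [[17, -7], [42, -18]].
Characteristic polynomial det(A - λI) = λ^2 + λ - 12 = 0.
Eigenvalues λ = -4, 3.
For λ=-4: (A-λI) row 1 is [21, -7], so an eigenvector is (1, 3).
For λ=3: (A-λI) row 1 is [14, -7], so an eigenvector is (-1, -2).
General solution: C_1e^(-4t)(1,3) + C_2e^(3t)(-1,-2).

x_1(t) = C_1e^(-4t) - C_2e^(3t), x_2(t) = 3C_1e^(-4t) - 2C_2e^(3t)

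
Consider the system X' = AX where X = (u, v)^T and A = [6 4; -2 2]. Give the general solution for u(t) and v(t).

u(t) = -c_1e^(4t)sin(2t) + c_1e^(4t)cos(2t) + c_2e^(4t)sin(2t) + c_2e^(4t)cos(2t), v(t) = -c_1e^(4t)cos(2t) - c_2e^(4t)sin(2t)

Coefficient matrix A = [[6, 4], [-2, 2]].
Characteristic polynomial det(A - λI) = λ^2 - 8λ + 20 = 0.
Eigenvalues λ = 4 ± 2i (complex conjugate pair).
For λ=4+2i: an eigenvector is (1,-1) - i(-1,0) = (1 + i, -1).
A real fundamental pair from Re and Im of e^((4+2i)t)v: X_1 = e^(4t)(cos(2t)·(1,-1) + sin(2t)·(-1,0)), X_2 = e^(4t)(sin(2t)·(1,-1) - cos(2t)·(-1,0)).
General solution: c_1X_1 + c_2X_2.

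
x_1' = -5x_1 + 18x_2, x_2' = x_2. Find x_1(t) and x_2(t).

x_1(t) = -3C_1e^(t) + C_2e^(-5t), x_2(t) = -C_1e^(t)

Coefficient matrix A = [[-5, 18], [0, 1]].
Characteristic polynomial det(A - λI) = λ^2 + 4λ - 5 = 0.
Eigenvalues λ = 1, -5.
For λ=1: (A-λI) row 1 is [-6, 18], so an eigenvector is (-3, -1).
For λ=-5: (A-λI) row 1 is [0, 18], so an eigenvector is (1, 0).
General solution: C_1e^(t)(-3,-1) + C_2e^(-5t)(1,0).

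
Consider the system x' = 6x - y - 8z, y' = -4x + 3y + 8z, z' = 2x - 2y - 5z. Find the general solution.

Coefficient matrix A = [[6, -1, -8], [-4, 3, 8], [2, -2, -5]].
det(A - λI) = 0 gives eigenvalues λ = 2, -1, 3.
For λ=2: eigenvector (-3,4,-2).
For λ=-1: eigenvector (-1,1,-1).
For λ=3: eigenvector (-2,2,-1).
General solution: K_1e^(2t)(-3,4,-2) + K_2e^(-t)(-1,1,-1) + K_3e^(3t)(-2,2,-1).

x(t) = -3K_1e^(2t) - K_2e^(-t) - 2K_3e^(3t), y(t) = 4K_1e^(2t) + K_2e^(-t) + 2K_3e^(3t), z(t) = -2K_1e^(2t) - K_2e^(-t) - K_3e^(3t)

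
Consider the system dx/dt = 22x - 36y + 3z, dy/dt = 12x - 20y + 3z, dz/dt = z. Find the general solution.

x(t) = 5c_1e^(t) + 2c_2e^(4t) - 3c_3e^(-2t), y(t) = 3c_1e^(t) + c_2e^(4t) - 2c_3e^(-2t), z(t) = c_1e^(t)

Coefficient matrix A = [[22, -36, 3], [12, -20, 3], [0, 0, 1]].
det(A - λI) = 0 gives eigenvalues λ = 1, 4, -2.
For λ=1: eigenvector (5,3,1).
For λ=4: eigenvector (2,1,0).
For λ=-2: eigenvector (-3,-2,0).
General solution: c_1e^(t)(5,3,1) + c_2e^(4t)(2,1,0) + c_3e^(-2t)(-3,-2,0).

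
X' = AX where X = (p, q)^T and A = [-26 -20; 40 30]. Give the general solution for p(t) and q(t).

Coefficient matrix A = [[-26, -20], [40, 30]].
Characteristic polynomial det(A - λI) = λ^2 - 4λ + 20 = 0.
Eigenvalues λ = 2 ± 4i (complex conjugate pair).
For λ=2+4i: an eigenvector is (-1,1) - i(2,-3) = (-1 - 2i, 1 + 3i).
A real fundamental pair from Re and Im of e^((2+4i)t)v: X_1 = e^(2t)(cos(4t)·(-1,1) + sin(4t)·(2,-3)), X_2 = e^(2t)(sin(4t)·(-1,1) - cos(4t)·(2,-3)).
General solution: C_1X_1 + C_2X_2.

p(t) = 2C_1e^(2t)sin(4t) - C_1e^(2t)cos(4t) - C_2e^(2t)sin(4t) - 2C_2e^(2t)cos(4t), q(t) = -3C_1e^(2t)sin(4t) + C_1e^(2t)cos(4t) + C_2e^(2t)sin(4t) + 3C_2e^(2t)cos(4t)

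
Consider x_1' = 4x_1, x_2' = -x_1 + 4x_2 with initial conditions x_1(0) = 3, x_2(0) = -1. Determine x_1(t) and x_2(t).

x_1(t) = 3e^(4t), x_2(t) = -3te^(4t) - e^(4t)

Coefficient matrix A = [[4, 0], [-1, 4]].
Characteristic polynomial det(A - λI) = λ^2 - 8λ + 16 = 0.
Single eigenvalue λ = 4 with algebraic multiplicity 2.
Eigenvector v = (0,1); generalized eigenvector w with (A-λI)w=v is (-1,-3).
General solution: e^(4t)[c_1·v + c_2·(t·v + w)].
Applying x_1(0)=3, x_2(0)=-1 gives c_1=-10, c_2=-3.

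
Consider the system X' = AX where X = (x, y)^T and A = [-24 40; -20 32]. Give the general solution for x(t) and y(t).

x(t) = c_1e^(4t)sin(4t) - 3c_1e^(4t)cos(4t) - 3c_2e^(4t)sin(4t) - c_2e^(4t)cos(4t), y(t) = c_1e^(4t)sin(4t) - 2c_1e^(4t)cos(4t) - 2c_2e^(4t)sin(4t) - c_2e^(4t)cos(4t)

Coefficient matrix A = [[-24, 40], [-20, 32]].
Characteristic polynomial det(A - λI) = λ^2 - 8λ + 32 = 0.
Eigenvalues λ = 4 ± 4i (complex conjugate pair).
For λ=4+4i: an eigenvector is (-3,-2) - i(1,1) = (-3 - i, -2 - i).
A real fundamental pair from Re and Im of e^((4+4i)t)v: X_1 = e^(4t)(cos(4t)·(-3,-2) + sin(4t)·(1,1)), X_2 = e^(4t)(sin(4t)·(-3,-2) - cos(4t)·(1,1)).
General solution: c_1X_1 + c_2X_2.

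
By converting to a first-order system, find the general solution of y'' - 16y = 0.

y(t) = c_1e^(4t) + c_2e^(-4t)

Let x_1 = y, x_2 = y'. Then x_1' = x_2 and x_2' = 16x_1.
A = [[0,1],[16,0]]; det(A-λI) = λ^2 - 16.
Eigenvalues λ = 4, -4 with eigenvectors (1,4), (1,-4).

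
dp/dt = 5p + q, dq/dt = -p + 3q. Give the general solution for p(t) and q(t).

p(t) = -K_1e^(4t) - K_2te^(4t) - 3K_2e^(4t), q(t) = K_1e^(4t) + K_2te^(4t) + 2K_2e^(4t)

Coefficient matrix A = [[5, 1], [-1, 3]].
Characteristic polynomial det(A - λI) = λ^2 - 8λ + 16 = 0.
Single eigenvalue λ = 4 with algebraic multiplicity 2.
Eigenvector v = (-1,1); generalized eigenvector w with (A-λI)w=v is (-3,2).
General solution: e^(4t)[K_1·v + K_2·(t·v + w)].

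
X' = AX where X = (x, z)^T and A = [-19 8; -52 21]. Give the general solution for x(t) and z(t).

x(t) = -K_1e^(t)sin(4t) + K_1e^(t)cos(4t) + K_2e^(t)sin(4t) + K_2e^(t)cos(4t), z(t) = -3K_1e^(t)sin(4t) + 2K_1e^(t)cos(4t) + 2K_2e^(t)sin(4t) + 3K_2e^(t)cos(4t)

Coefficient matrix A = [[-19, 8], [-52, 21]].
Characteristic polynomial det(A - λI) = λ^2 - 2λ + 17 = 0.
Eigenvalues λ = 1 ± 4i (complex conjugate pair).
For λ=1+4i: an eigenvector is (1,2) - i(-1,-3) = (1 + i, 2 + 3i).
A real fundamental pair from Re and Im of e^((1+4i)t)v: X_1 = e^(t)(cos(4t)·(1,2) + sin(4t)·(-1,-3)), X_2 = e^(t)(sin(4t)·(1,2) - cos(4t)·(-1,-3)).
General solution: K_1X_1 + K_2X_2.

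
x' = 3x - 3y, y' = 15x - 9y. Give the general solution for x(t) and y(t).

x(t) = C_1e^(-3t)sin(3t) - C_2e^(-3t)cos(3t), y(t) = 2C_1e^(-3t)sin(3t) - C_1e^(-3t)cos(3t) - C_2e^(-3t)sin(3t) - 2C_2e^(-3t)cos(3t)

Coefficient matrix A = [[3, -3], [15, -9]].
Characteristic polynomial det(A - λI) = λ^2 + 6λ + 18 = 0.
Eigenvalues λ = -3 ± 3i (complex conjugate pair).
For λ=-3+3i: an eigenvector is (0,-1) - i(1,2) = (0 - i, -1 - 2i).
A real fundamental pair from Re and Im of e^((-3+3i)t)v: X_1 = e^(-3t)(cos(3t)·(0,-1) + sin(3t)·(1,2)), X_2 = e^(-3t)(sin(3t)·(0,-1) - cos(3t)·(1,2)).
General solution: C_1X_1 + C_2X_2.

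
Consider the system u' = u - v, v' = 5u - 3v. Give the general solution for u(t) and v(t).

u(t) = -C_1e^(-t)sin(t) + C_2e^(-t)cos(t), v(t) = -2C_1e^(-t)sin(t) + C_1e^(-t)cos(t) + C_2e^(-t)sin(t) + 2C_2e^(-t)cos(t)

Coefficient matrix A = [[1, -1], [5, -3]].
Characteristic polynomial det(A - λI) = λ^2 + 2λ + 2 = 0.
Eigenvalues λ = -1 ± i (complex conjugate pair).
For λ=-1+i: an eigenvector is (0,1) - i(-1,-2) = (0 + i, 1 + 2i).
A real fundamental pair from Re and Im of e^((-1+i)t)v: X_1 = e^(-t)(cos(t)·(0,1) + sin(t)·(-1,-2)), X_2 = e^(-t)(sin(t)·(0,1) - cos(t)·(-1,-2)).
General solution: C_1X_1 + C_2X_2.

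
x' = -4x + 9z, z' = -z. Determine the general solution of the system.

Coefficient matrix A = [[-4, 9], [0, -1]].
Characteristic polynomial det(A - λI) = λ^2 + 5λ + 4 = 0.
Eigenvalues λ = -1, -4.
For λ=-1: (A-λI) row 1 is [-3, 9], so an eigenvector is (-3, -1).
For λ=-4: (A-λI) row 1 is [0, 9], so an eigenvector is (1, 0).
General solution: C_1e^(-t)(-3,-1) + C_2e^(-4t)(1,0).

x(t) = -3C_1e^(-t) + C_2e^(-4t), z(t) = -C_1e^(-t)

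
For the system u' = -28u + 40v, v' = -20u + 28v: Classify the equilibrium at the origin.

center

A = [[-28,40],[-20,28]]; det(A-λI) = λ^2 + 16.
λ = 0 ± 4i: zero real part.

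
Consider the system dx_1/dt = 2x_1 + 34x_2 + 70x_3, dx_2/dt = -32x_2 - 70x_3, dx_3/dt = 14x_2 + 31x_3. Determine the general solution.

Coefficient matrix A = [[2, 34, 70], [0, -32, -70], [0, 14, 31]].
det(A - λI) = 0 gives eigenvalues λ = 2, -4, 3.
For λ=2: eigenvector (1,0,0).
For λ=-4: eigenvector (-5,5,-2).
For λ=3: eigenvector (2,-2,1).
General solution: c_1e^(2t)(1,0,0) + c_2e^(-4t)(-5,5,-2) + c_3e^(3t)(2,-2,1).

x_1(t) = c_1e^(2t) - 5c_2e^(-4t) + 2c_3e^(3t), x_2(t) = 5c_2e^(-4t) - 2c_3e^(3t), x_3(t) = -2c_2e^(-4t) + c_3e^(3t)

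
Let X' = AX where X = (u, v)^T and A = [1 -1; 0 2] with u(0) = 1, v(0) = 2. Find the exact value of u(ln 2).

-2

A = [[1,-1],[0,2]]; eigenvalues λ = 2, 1.
Eigenvectors: (-1,1) for λ=2, (1,0) for λ=1.
From the initial condition, c_1 = 2, c_2 = 3.
u(ln 2) = (2)(2^2)(-1) + (3)(2^1)(1) = -2.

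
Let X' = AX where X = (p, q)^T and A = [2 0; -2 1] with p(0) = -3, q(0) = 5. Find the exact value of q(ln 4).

92

A = [[2,0],[-2,1]]; eigenvalues λ = 1, 2.
Eigenvectors: (0,-1) for λ=1, (1,-2) for λ=2.
From the initial condition, c_1 = 1, c_2 = -3.
q(ln 4) = (1)(4^1)(-1) + (-3)(4^2)(-2) = 92.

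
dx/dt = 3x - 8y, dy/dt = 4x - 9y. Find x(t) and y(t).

x(t) = -K_1e^(-5t) + 2K_2e^(-t), y(t) = -K_1e^(-5t) + K_2e^(-t)

Coefficient matrix A = [[3, -8], [4, -9]].
Characteristic polynomial det(A - λI) = λ^2 + 6λ + 5 = 0.
Eigenvalues λ = -5, -1.
For λ=-5: (A-λI) row 1 is [8, -8], so an eigenvector is (-1, -1).
For λ=-1: (A-λI) row 1 is [4, -8], so an eigenvector is (2, 1).
General solution: K_1e^(-5t)(-1,-1) + K_2e^(-t)(2,1).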